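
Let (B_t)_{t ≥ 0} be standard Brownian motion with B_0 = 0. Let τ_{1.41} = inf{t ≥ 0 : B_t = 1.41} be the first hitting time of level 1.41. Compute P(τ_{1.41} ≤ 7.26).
P(τ_{1.41} ≤ 7.26) = 2(1 − Φ(1.41/√7.26)) = 2(1 − Φ(0.5233)) ≈ 0.6008

By the reflection principle for standard BM, P(τ_b ≤ t) = 2 · P(B_t ≥ b). Since B_t ~ N(0, t), P(B_t ≥ 1.41) = 1 − Φ(1.41/√t) = 1 − Φ(1.41/√7.26) = 1 − Φ(0.5233) ≈ 0.30038. Doubling: P(τ_{1.41} ≤ 7.26) ≈ 2 · 0.30038 = 0.60076 ≈ 0.6008.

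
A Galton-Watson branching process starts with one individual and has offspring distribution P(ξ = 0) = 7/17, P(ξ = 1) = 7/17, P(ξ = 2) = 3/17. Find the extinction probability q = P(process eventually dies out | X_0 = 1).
q = 1

Mean offspring μ = 0·7/17 + 1·7/17 + 2·3/17 = 13/17 ≤ 1. For μ ≤ 1 with offspring not concentrated at 1, the Galton-Watson process goes extinct almost surely, so q = 1.
(Algebraic check: The pgf is f(s) = 7/17 + 7/17·s + 3/17·s². The extinction probability q is the smallest fixed point of f in [0, 1]. Setting s = f(s):
  3/17·s² + (7/17 − 1)·s + 7/17 = 0
  3/17·s² − (7/17 + 3/17)·s + 7/17 = 0
which factors as (s − 1)·(3/17·s − 7/17) = 0, giving roots s = 1 and s = (7/17)/(3/17) = 7/3. Since 7/3 ≥ 1, the smallest root in [0, 1] is s = 1.)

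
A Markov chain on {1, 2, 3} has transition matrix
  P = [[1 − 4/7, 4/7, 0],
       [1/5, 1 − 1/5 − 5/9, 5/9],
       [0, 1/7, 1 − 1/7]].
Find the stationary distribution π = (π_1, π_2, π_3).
π = (63/943, 180/943, 700/943)

This is a birth-death chain on three states, which satisfies detailed balance: π_1 · P_{12} = π_2 · P_{21} and π_2 · P_{23} = π_3 · P_{32}.
From π_1 · 4/7 = π_2 · 1/5: π_2/π_1 = (4/7)/(1/5) = 20/7.
From π_2 · 5/9 = π_3 · 1/7: π_3/π_2 = (5/9)/(1/7) = 35/9.
Take π_1 proportional to 1; then unnormalized π = (1, 20/7, 100/9). Normalize by dividing by the sum 943/63:
  π = (63/943, 180/943, 700/943).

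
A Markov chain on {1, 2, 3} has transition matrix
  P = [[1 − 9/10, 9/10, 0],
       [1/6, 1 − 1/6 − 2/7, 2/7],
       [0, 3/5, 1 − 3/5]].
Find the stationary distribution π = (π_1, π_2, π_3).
π = (35/314, 189/314, 45/157)

This is a birth-death chain on three states, which satisfies detailed balance: π_1 · P_{12} = π_2 · P_{21} and π_2 · P_{23} = π_3 · P_{32}.
From π_1 · 9/10 = π_2 · 1/6: π_2/π_1 = (9/10)/(1/6) = 27/5.
From π_2 · 2/7 = π_3 · 3/5: π_3/π_2 = (2/7)/(3/5) = 10/21.
Take π_1 proportional to 1; then unnormalized π = (1, 27/5, 18/7). Normalize by dividing by the sum 314/35:
  π = (35/314, 189/314, 45/157).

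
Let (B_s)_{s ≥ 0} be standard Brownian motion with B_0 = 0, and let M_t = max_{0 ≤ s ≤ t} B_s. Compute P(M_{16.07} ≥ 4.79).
P(M_{16.07} ≥ 4.79) = 2·P(B_{16.07} ≥ 4.79) = 2(1 − Φ(4.79/√16.07)) ≈ 0.2321

By the reflection principle for Brownian motion, P(M_t ≥ a) = 2 · P(B_t ≥ a) for a ≥ 0. Since B_t ~ N(0, t), P(B_t ≥ 4.79) = 1 − Φ(4.79/√t) = 1 − Φ(4.79/√16.07) = 1 − Φ(1.1949). So
  P(M_{16.07} ≥ 4.79) = 2(1 − Φ(1.1949)) ≈ 0.2321.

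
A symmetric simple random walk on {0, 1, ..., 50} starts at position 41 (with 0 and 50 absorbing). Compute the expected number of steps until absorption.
E[τ | X_0 = 41] = 369

Let v_k = E[τ | X_0 = k]. Boundary: v_0 = v_50 = 0. Recurrence: v_k = 1 + (v_{k-1} + v_{k+1})/2 for 1 ≤ k ≤ 49. The particular solution to v_k − (v_{k-1} + v_{k+1})/2 = 1 is v_k = −k^2. Adding homogeneous solution A + B k and matching boundaries gives v_k = k (50 − k). Substituting k = 41: v_41 = 41 · 9 = 369.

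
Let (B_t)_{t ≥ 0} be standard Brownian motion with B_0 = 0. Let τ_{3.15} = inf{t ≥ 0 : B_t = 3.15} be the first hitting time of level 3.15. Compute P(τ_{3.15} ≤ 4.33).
P(τ_{3.15} ≤ 4.33) = 2(1 − Φ(3.15/√4.33)) = 2(1 − Φ(1.5138)) ≈ 0.1301

By the reflection principle for standard BM, P(τ_b ≤ t) = 2 · P(B_t ≥ b). Since B_t ~ N(0, t), P(B_t ≥ 3.15) = 1 − Φ(3.15/√t) = 1 − Φ(3.15/√4.33) = 1 − Φ(1.5138) ≈ 0.06504. Doubling: P(τ_{3.15} ≤ 4.33) ≈ 2 · 0.06504 = 0.13008 ≈ 0.1301.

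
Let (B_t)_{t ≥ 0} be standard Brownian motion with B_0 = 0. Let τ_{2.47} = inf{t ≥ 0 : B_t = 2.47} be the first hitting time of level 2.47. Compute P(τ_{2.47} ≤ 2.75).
P(τ_{2.47} ≤ 2.75) = 2(1 − Φ(2.47/√2.75)) = 2(1 − Φ(1.4895)) ≈ 0.1364

By the reflection principle for standard BM, P(τ_b ≤ t) = 2 · P(B_t ≥ b). Since B_t ~ N(0, t), P(B_t ≥ 2.47) = 1 − Φ(2.47/√t) = 1 − Φ(2.47/√2.75) = 1 − Φ(1.4895) ≈ 0.06818. Doubling: P(τ_{2.47} ≤ 2.75) ≈ 2 · 0.06818 = 0.13636 ≈ 0.1364.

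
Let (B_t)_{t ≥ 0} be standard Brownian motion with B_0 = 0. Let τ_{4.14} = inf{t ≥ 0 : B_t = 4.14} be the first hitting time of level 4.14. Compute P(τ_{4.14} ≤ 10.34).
P(τ_{4.14} ≤ 10.34) = 2(1 − Φ(4.14/√10.34)) = 2(1 − Φ(1.2875)) ≈ 0.1979

By the reflection principle for standard BM, P(τ_b ≤ t) = 2 · P(B_t ≥ b). Since B_t ~ N(0, t), P(B_t ≥ 4.14) = 1 − Φ(4.14/√t) = 1 − Φ(4.14/√10.34) = 1 − Φ(1.2875) ≈ 0.09896. Doubling: P(τ_{4.14} ≤ 10.34) ≈ 2 · 0.09896 = 0.19792 ≈ 0.1979.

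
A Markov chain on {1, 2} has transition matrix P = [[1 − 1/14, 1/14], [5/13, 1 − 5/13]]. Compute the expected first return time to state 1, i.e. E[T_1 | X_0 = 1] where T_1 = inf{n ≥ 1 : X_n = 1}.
E[T_1 | X_0 = 1] = 1/π_1 = 83/70

For an irreducible recurrent Markov chain with stationary distribution π, E[T_i | X_0 = i] = 1/π_i (Kac's formula). Here π_1 = (5/13)/(1/14 + 5/13) = (5/13)/(83/182) = 70/83, so E[T_1 | X_0 = 1] = 1/π_1 = (1/14 + 5/13)/(5/13) = (83/182)/(5/13) = 83/70.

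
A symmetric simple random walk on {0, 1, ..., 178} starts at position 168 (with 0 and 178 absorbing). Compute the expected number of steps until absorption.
E[τ | X_0 = 168] = 1680

Let v_k = E[τ | X_0 = k]. Boundary: v_0 = v_178 = 0. Recurrence: v_k = 1 + (v_{k-1} + v_{k+1})/2 for 1 ≤ k ≤ 177. The particular solution to v_k − (v_{k-1} + v_{k+1})/2 = 1 is v_k = −k^2. Adding homogeneous solution A + B k and matching boundaries gives v_k = k (178 − k). Substituting k = 168: v_168 = 168 · 10 = 1680.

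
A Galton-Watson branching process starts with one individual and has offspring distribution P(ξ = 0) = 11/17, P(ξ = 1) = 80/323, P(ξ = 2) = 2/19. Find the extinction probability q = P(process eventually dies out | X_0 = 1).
q = 1

Mean offspring μ = 0·11/17 + 1·80/323 + 2·2/19 = 148/323 ≤ 1. For μ ≤ 1 with offspring not concentrated at 1, the Galton-Watson process goes extinct almost surely, so q = 1.
(Algebraic check: The pgf is f(s) = 11/17 + 80/323·s + 2/19·s². The extinction probability q is the smallest fixed point of f in [0, 1]. Setting s = f(s):
  2/19·s² + (80/323 − 1)·s + 11/17 = 0
  2/19·s² − (11/17 + 2/19)·s + 11/17 = 0
which factors as (s − 1)·(2/19·s − 11/17) = 0, giving roots s = 1 and s = (11/17)/(2/19) = 209/34. Since 209/34 ≥ 1, the smallest root in [0, 1] is s = 1.)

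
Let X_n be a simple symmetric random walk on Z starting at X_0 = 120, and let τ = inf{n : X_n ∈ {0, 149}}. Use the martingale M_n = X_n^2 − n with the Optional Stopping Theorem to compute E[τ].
E[τ] = 3480

M_n = X_n^2 − n is a martingale (since E[X_{n+1}^2 | F_n] = X_n^2 + 1). By OST (τ has finite mean in a bounded region), E[M_τ] = E[M_0] = X_0^2 − 0 = 120^2 = 14400. Also E[M_τ] = E[X_τ^2] − E[τ]. The walk exits at 0 or 149, with P(hit 149 first) = 120/149, so E[X_τ^2] = 149^2 · 120/149 + 0 = 17880. Thus E[τ] = E[X_τ^2] − E[M_τ] = 17880 − 14400 = 3480 = 120(149 − 120) = 3480.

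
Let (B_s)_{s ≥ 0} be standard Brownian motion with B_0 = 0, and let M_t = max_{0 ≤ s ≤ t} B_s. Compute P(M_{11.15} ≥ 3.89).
P(M_{11.15} ≥ 3.89) = 2·P(B_{11.15} ≥ 3.89) = 2(1 − Φ(3.89/√11.15)) ≈ 0.2440

By the reflection principle for Brownian motion, P(M_t ≥ a) = 2 · P(B_t ≥ a) for a ≥ 0. Since B_t ~ N(0, t), P(B_t ≥ 3.89) = 1 − Φ(3.89/√t) = 1 − Φ(3.89/√11.15) = 1 − Φ(1.1650). So
  P(M_{11.15} ≥ 3.89) = 2(1 − Φ(1.1650)) ≈ 0.2440.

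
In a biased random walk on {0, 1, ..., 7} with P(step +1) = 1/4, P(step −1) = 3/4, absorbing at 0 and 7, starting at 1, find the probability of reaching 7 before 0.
P(hit 7 before 0) = (1 − (3)^1) / (1 − (3)^7) = 1/1093

Let u_k denote P(reach 7 before 0 | start at k). Boundary: u_0 = 0, u_7 = 1. Recurrence: u_k = 1/4·u_{k+1} + 3/4·u_{k-1} for 1 ≤ k ≤ 6. Try u_k = A + B·r^k with r = q/p = (3/4)/(1/4) = 3. Substitution satisfies the recurrence; boundary conditions give:
  u_k = (1 − r^k) / (1 − r^N) = (1 − (3)^1) / (1 − (3)^7) = 1/1093.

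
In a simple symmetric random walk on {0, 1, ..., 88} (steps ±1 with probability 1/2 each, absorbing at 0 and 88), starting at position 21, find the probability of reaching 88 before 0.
P(hit 88 before 0) = 21/88

Let u_k = P(hit 88 before 0 | start at k). Then u_0 = 0, u_88 = 1, and u_k = u_{k-1}/2 + u_{k+1}/2 for 1 ≤ k ≤ 87. This harmonic recurrence is solved by u_k = k/88, giving u_21 = 21/88.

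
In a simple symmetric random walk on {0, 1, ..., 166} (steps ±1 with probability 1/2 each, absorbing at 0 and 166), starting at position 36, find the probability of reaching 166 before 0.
P(hit 166 before 0) = 36/166 = 18/83

Let u_k = P(hit 166 before 0 | start at k). Then u_0 = 0, u_166 = 1, and u_k = u_{k-1}/2 + u_{k+1}/2 for 1 ≤ k ≤ 165. This harmonic recurrence is solved by u_k = k/166, giving u_36 = 36/166 = 18/83.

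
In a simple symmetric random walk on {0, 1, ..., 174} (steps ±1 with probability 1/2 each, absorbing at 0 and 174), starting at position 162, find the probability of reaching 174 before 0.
P(hit 174 before 0) = 162/174 = 27/29

Let u_k = P(hit 174 before 0 | start at k). Then u_0 = 0, u_174 = 1, and u_k = u_{k-1}/2 + u_{k+1}/2 for 1 ≤ k ≤ 173. This harmonic recurrence is solved by u_k = k/174, giving u_162 = 162/174 = 27/29.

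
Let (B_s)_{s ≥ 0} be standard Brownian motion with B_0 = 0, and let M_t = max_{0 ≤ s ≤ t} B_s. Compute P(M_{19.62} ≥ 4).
P(M_{19.62} ≥ 4) = 2·P(B_{19.62} ≥ 4) = 2(1 − Φ(4/√19.62)) ≈ 0.3665

By the reflection principle for Brownian motion, P(M_t ≥ a) = 2 · P(B_t ≥ a) for a ≥ 0. Since B_t ~ N(0, t), P(B_t ≥ 4) = 1 − Φ(4/√t) = 1 − Φ(4/√19.62) = 1 − Φ(0.9030). So
  P(M_{19.62} ≥ 4) = 2(1 − Φ(0.9030)) ≈ 0.3665.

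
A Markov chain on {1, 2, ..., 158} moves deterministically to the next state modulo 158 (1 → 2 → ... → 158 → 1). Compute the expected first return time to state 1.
E[T_1 | X_0 = 1] = 158

The chain cycles deterministically, so starting at state 1 it returns in exactly 158 steps. Equivalently, the stationary distribution is uniform π_j = 1/158 for every state j, so by Kac's formula E[T_1] = 1/π_1 = 158.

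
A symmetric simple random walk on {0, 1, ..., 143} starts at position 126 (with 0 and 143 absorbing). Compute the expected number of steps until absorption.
E[τ | X_0 = 126] = 2142

Let v_k = E[τ | X_0 = k]. Boundary: v_0 = v_143 = 0. Recurrence: v_k = 1 + (v_{k-1} + v_{k+1})/2 for 1 ≤ k ≤ 142. The particular solution to v_k − (v_{k-1} + v_{k+1})/2 = 1 is v_k = −k^2. Adding homogeneous solution A + B k and matching boundaries gives v_k = k (143 − k). Substituting k = 126: v_126 = 126 · 17 = 2142.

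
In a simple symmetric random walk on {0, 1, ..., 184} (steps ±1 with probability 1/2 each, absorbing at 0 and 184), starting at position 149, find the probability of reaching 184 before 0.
P(hit 184 before 0) = 149/184

Let u_k = P(hit 184 before 0 | start at k). Then u_0 = 0, u_184 = 1, and u_k = u_{k-1}/2 + u_{k+1}/2 for 1 ≤ k ≤ 183. This harmonic recurrence is solved by u_k = k/184, giving u_149 = 149/184.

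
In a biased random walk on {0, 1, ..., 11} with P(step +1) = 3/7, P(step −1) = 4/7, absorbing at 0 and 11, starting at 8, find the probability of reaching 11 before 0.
P(hit 11 before 0) = (1 − (4/3)^8) / (1 − (4/3)^11) = 1592325/4017157

Let u_k denote P(reach 11 before 0 | start at k). Boundary: u_0 = 0, u_11 = 1. Recurrence: u_k = 3/7·u_{k+1} + 4/7·u_{k-1} for 1 ≤ k ≤ 10. Try u_k = A + B·r^k with r = q/p = (4/7)/(3/7) = 4/3. Substitution satisfies the recurrence; boundary conditions give:
  u_k = (1 − r^k) / (1 − r^N) = (1 − (4/3)^8) / (1 − (4/3)^11) = 1592325/4017157.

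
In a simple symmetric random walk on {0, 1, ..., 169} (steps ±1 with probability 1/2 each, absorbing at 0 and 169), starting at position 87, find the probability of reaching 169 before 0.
P(hit 169 before 0) = 87/169

Let u_k = P(hit 169 before 0 | start at k). Then u_0 = 0, u_169 = 1, and u_k = u_{k-1}/2 + u_{k+1}/2 for 1 ≤ k ≤ 168. This harmonic recurrence is solved by u_k = k/169, giving u_87 = 87/169.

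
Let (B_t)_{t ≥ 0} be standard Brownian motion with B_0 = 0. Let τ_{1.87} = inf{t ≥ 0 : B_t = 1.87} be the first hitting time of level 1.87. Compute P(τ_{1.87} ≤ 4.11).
P(τ_{1.87} ≤ 4.11) = 2(1 − Φ(1.87/√4.11)) = 2(1 − Φ(0.9224)) ≈ 0.3563

By the reflection principle for standard BM, P(τ_b ≤ t) = 2 · P(B_t ≥ b). Since B_t ~ N(0, t), P(B_t ≥ 1.87) = 1 − Φ(1.87/√t) = 1 − Φ(1.87/√4.11) = 1 − Φ(0.9224) ≈ 0.17816. Doubling: P(τ_{1.87} ≤ 4.11) ≈ 2 · 0.17816 = 0.35632 ≈ 0.3563.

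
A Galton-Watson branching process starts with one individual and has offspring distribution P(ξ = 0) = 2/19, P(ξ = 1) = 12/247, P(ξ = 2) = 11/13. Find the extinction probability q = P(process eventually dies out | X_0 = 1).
q = 26/209

The pgf is f(s) = 2/19 + 12/247·s + 11/13·s². The extinction probability q is the smallest fixed point of f in [0, 1]. Setting s = f(s):
  11/13·s² + (12/247 − 1)·s + 2/19 = 0
  11/13·s² − (2/19 + 11/13)·s + 2/19 = 0
which factors as (s − 1)·(11/13·s − 2/19) = 0, giving roots s = 1 and s = (2/19)/(11/13) = 26/209.
Mean offspring μ = 12/247 + 2·11/13 = 430/247 > 1 (supercritical), so q < 1. The extinction probability is the smaller root: q = (2/19)/(11/13) = 26/209.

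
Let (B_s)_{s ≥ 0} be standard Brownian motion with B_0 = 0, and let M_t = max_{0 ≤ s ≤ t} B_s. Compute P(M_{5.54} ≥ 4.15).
P(M_{5.54} ≥ 4.15) = 2·P(B_{5.54} ≥ 4.15) = 2(1 − Φ(4.15/√5.54)) ≈ 0.0779

By the reflection principle for Brownian motion, P(M_t ≥ a) = 2 · P(B_t ≥ a) for a ≥ 0. Since B_t ~ N(0, t), P(B_t ≥ 4.15) = 1 − Φ(4.15/√t) = 1 − Φ(4.15/√5.54) = 1 − Φ(1.7632). So
  P(M_{5.54} ≥ 4.15) = 2(1 − Φ(1.7632)) ≈ 0.0779.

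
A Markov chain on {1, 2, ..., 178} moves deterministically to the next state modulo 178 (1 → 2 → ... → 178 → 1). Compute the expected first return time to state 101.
E[T_101 | X_0 = 101] = 178

The chain cycles deterministically, so starting at state 101 it returns in exactly 178 steps. Equivalently, the stationary distribution is uniform π_j = 1/178 for every state j, so by Kac's formula E[T_101] = 1/π_101 = 178.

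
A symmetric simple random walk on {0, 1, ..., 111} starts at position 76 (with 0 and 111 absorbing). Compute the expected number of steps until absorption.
E[τ | X_0 = 76] = 2660

Let v_k = E[τ | X_0 = k]. Boundary: v_0 = v_111 = 0. Recurrence: v_k = 1 + (v_{k-1} + v_{k+1})/2 for 1 ≤ k ≤ 110. The particular solution to v_k − (v_{k-1} + v_{k+1})/2 = 1 is v_k = −k^2. Adding homogeneous solution A + B k and matching boundaries gives v_k = k (111 − k). Substituting k = 76: v_76 = 76 · 35 = 2660.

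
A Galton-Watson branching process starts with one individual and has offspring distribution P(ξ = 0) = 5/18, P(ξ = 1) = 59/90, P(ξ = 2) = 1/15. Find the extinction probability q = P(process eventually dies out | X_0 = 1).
q = 1

Mean offspring μ = 0·5/18 + 1·59/90 + 2·1/15 = 71/90 ≤ 1. For μ ≤ 1 with offspring not concentrated at 1, the Galton-Watson process goes extinct almost surely, so q = 1.
(Algebraic check: The pgf is f(s) = 5/18 + 59/90·s + 1/15·s². The extinction probability q is the smallest fixed point of f in [0, 1]. Setting s = f(s):
  1/15·s² + (59/90 − 1)·s + 5/18 = 0
  1/15·s² − (5/18 + 1/15)·s + 5/18 = 0
which factors as (s − 1)·(1/15·s − 5/18) = 0, giving roots s = 1 and s = (5/18)/(1/15) = 25/6. Since 25/6 ≥ 1, the smallest root in [0, 1] is s = 1.)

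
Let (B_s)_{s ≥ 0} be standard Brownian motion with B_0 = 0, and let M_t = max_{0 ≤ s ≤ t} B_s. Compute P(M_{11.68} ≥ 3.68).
P(M_{11.68} ≥ 3.68) = 2·P(B_{11.68} ≥ 3.68) = 2(1 − Φ(3.68/√11.68)) ≈ 0.2816

By the reflection principle for Brownian motion, P(M_t ≥ a) = 2 · P(B_t ≥ a) for a ≥ 0. Since B_t ~ N(0, t), P(B_t ≥ 3.68) = 1 − Φ(3.68/√t) = 1 − Φ(3.68/√11.68) = 1 − Φ(1.0768). So
  P(M_{11.68} ≥ 3.68) = 2(1 − Φ(1.0768)) ≈ 0.2816.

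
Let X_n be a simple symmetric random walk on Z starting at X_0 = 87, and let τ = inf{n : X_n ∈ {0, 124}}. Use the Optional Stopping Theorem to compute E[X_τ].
E[X_τ] = 87

X_n is a martingale and τ is a bounded-mean stopping time (indeed τ is finite a.s. with bounded expectation since the walk is in a bounded region). By the OST, E[X_τ] = E[X_0] = 87. Equivalently: E[X_τ] = 124 · P(hit 124 first) + 0 · P(hit 0 first) = 124 · (87/124) = 87.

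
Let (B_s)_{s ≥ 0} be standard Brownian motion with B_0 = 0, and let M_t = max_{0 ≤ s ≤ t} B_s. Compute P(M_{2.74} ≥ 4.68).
P(M_{2.74} ≥ 4.68) = 2·P(B_{2.74} ≥ 4.68) = 2(1 − Φ(4.68/√2.74)) ≈ 0.0047

By the reflection principle for Brownian motion, P(M_t ≥ a) = 2 · P(B_t ≥ a) for a ≥ 0. Since B_t ~ N(0, t), P(B_t ≥ 4.68) = 1 − Φ(4.68/√t) = 1 − Φ(4.68/√2.74) = 1 − Φ(2.8273). So
  P(M_{2.74} ≥ 4.68) = 2(1 − Φ(2.8273)) ≈ 0.0047.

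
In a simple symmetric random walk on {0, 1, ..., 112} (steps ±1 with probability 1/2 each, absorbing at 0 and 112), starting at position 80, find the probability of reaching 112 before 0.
P(hit 112 before 0) = 80/112 = 5/7

Let u_k = P(hit 112 before 0 | start at k). Then u_0 = 0, u_112 = 1, and u_k = u_{k-1}/2 + u_{k+1}/2 for 1 ≤ k ≤ 111. This harmonic recurrence is solved by u_k = k/112, giving u_80 = 80/112 = 5/7.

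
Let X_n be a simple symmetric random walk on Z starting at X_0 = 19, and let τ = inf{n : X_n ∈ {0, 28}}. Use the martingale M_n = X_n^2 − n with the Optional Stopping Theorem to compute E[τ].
E[τ] = 171

M_n = X_n^2 − n is a martingale (since E[X_{n+1}^2 | F_n] = X_n^2 + 1). By OST (τ has finite mean in a bounded region), E[M_τ] = E[M_0] = X_0^2 − 0 = 19^2 = 361. Also E[M_τ] = E[X_τ^2] − E[τ]. The walk exits at 0 or 28, with P(hit 28 first) = 19/28, so E[X_τ^2] = 28^2 · 19/28 + 0 = 532. Thus E[τ] = E[X_τ^2] − E[M_τ] = 532 − 361 = 171 = 19(28 − 19) = 171.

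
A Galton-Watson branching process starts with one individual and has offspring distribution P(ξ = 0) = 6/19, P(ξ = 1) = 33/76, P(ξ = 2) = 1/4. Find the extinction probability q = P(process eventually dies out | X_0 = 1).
q = 1

Mean offspring μ = 0·6/19 + 1·33/76 + 2·1/4 = 71/76 ≤ 1. For μ ≤ 1 with offspring not concentrated at 1, the Galton-Watson process goes extinct almost surely, so q = 1.
(Algebraic check: The pgf is f(s) = 6/19 + 33/76·s + 1/4·s². The extinction probability q is the smallest fixed point of f in [0, 1]. Setting s = f(s):
  1/4·s² + (33/76 − 1)·s + 6/19 = 0
  1/4·s² − (6/19 + 1/4)·s + 6/19 = 0
which factors as (s − 1)·(1/4·s − 6/19) = 0, giving roots s = 1 and s = (6/19)/(1/4) = 24/19. Since 24/19 ≥ 1, the smallest root in [0, 1] is s = 1.)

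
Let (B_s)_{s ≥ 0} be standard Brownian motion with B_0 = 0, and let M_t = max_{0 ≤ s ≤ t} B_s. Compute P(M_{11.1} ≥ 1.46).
P(M_{11.1} ≥ 1.46) = 2·P(B_{11.1} ≥ 1.46) = 2(1 − Φ(1.46/√11.1)) ≈ 0.6612

By the reflection principle for Brownian motion, P(M_t ≥ a) = 2 · P(B_t ≥ a) for a ≥ 0. Since B_t ~ N(0, t), P(B_t ≥ 1.46) = 1 − Φ(1.46/√t) = 1 − Φ(1.46/√11.1) = 1 − Φ(0.4382). So
  P(M_{11.1} ≥ 1.46) = 2(1 − Φ(0.4382)) ≈ 0.6612.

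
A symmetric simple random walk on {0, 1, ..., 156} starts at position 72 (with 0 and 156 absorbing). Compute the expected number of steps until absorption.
E[τ | X_0 = 72] = 6048

Let v_k = E[τ | X_0 = k]. Boundary: v_0 = v_156 = 0. Recurrence: v_k = 1 + (v_{k-1} + v_{k+1})/2 for 1 ≤ k ≤ 155. The particular solution to v_k − (v_{k-1} + v_{k+1})/2 = 1 is v_k = −k^2. Adding homogeneous solution A + B k and matching boundaries gives v_k = k (156 − k). Substituting k = 72: v_72 = 72 · 84 = 6048.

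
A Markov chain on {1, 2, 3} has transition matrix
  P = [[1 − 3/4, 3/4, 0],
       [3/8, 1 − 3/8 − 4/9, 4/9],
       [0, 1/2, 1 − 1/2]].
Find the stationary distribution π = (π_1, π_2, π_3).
π = (9/43, 18/43, 16/43)

This is a birth-death chain on three states, which satisfies detailed balance: π_1 · P_{12} = π_2 · P_{21} and π_2 · P_{23} = π_3 · P_{32}.
From π_1 · 3/4 = π_2 · 3/8: π_2/π_1 = (3/4)/(3/8) = 2.
From π_2 · 4/9 = π_3 · 1/2: π_3/π_2 = (4/9)/(1/2) = 8/9.
Take π_1 proportional to 1; then unnormalized π = (1, 2, 16/9). Normalize by dividing by the sum 43/9:
  π = (9/43, 18/43, 16/43).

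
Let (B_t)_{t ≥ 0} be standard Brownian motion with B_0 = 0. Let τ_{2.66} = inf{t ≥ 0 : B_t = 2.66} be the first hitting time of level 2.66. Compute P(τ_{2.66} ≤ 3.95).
P(τ_{2.66} ≤ 3.95) = 2(1 − Φ(2.66/√3.95)) = 2(1 − Φ(1.3384)) ≈ 0.1808

By the reflection principle for standard BM, P(τ_b ≤ t) = 2 · P(B_t ≥ b). Since B_t ~ N(0, t), P(B_t ≥ 2.66) = 1 − Φ(2.66/√t) = 1 − Φ(2.66/√3.95) = 1 − Φ(1.3384) ≈ 0.09038. Doubling: P(τ_{2.66} ≤ 3.95) ≈ 2 · 0.09038 = 0.18076 ≈ 0.1808.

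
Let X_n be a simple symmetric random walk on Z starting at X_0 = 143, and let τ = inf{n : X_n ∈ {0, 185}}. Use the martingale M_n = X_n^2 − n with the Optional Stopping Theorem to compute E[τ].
E[τ] = 6006

M_n = X_n^2 − n is a martingale (since E[X_{n+1}^2 | F_n] = X_n^2 + 1). By OST (τ has finite mean in a bounded region), E[M_τ] = E[M_0] = X_0^2 − 0 = 143^2 = 20449. Also E[M_τ] = E[X_τ^2] − E[τ]. The walk exits at 0 or 185, with P(hit 185 first) = 143/185, so E[X_τ^2] = 185^2 · 143/185 + 0 = 26455. Thus E[τ] = E[X_τ^2] − E[M_τ] = 26455 − 20449 = 6006 = 143(185 − 143) = 6006.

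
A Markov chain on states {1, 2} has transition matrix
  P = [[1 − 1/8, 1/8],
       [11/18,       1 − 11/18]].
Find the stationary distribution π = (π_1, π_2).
π_1 = 44/53, π_2 = 9/53

Solve πP = π with π_1 + π_2 = 1. From πP = π: π_1 · (1 − 1/8) + π_2 · 11/18 = π_1 ⇒ π_2 · 11/18 = π_1 · 1/8 ⇒ π_2/π_1 = (1/8)/(11/18) = 9/44. Together with π_1 + π_2 = 1:
  π_1 = (11/18)/(1/8 + 11/18) = (11/18)/(53/72) = 44/53,
  π_2 = (1/8)/(1/8 + 11/18) = (1/8)/(53/72) = 9/53.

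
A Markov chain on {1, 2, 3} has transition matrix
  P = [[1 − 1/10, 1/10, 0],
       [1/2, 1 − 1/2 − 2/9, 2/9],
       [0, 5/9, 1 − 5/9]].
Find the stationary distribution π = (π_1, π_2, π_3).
π = (25/32, 5/32, 1/16)

This is a birth-death chain on three states, which satisfies detailed balance: π_1 · P_{12} = π_2 · P_{21} and π_2 · P_{23} = π_3 · P_{32}.
From π_1 · 1/10 = π_2 · 1/2: π_2/π_1 = (1/10)/(1/2) = 1/5.
From π_2 · 2/9 = π_3 · 5/9: π_3/π_2 = (2/9)/(5/9) = 2/5.
Take π_1 proportional to 1; then unnormalized π = (1, 1/5, 2/25). Normalize by dividing by the sum 32/25:
  π = (25/32, 5/32, 1/16).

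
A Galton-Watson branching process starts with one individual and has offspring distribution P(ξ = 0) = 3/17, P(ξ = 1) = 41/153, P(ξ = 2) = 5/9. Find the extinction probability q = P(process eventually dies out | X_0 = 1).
q = 27/85

The pgf is f(s) = 3/17 + 41/153·s + 5/9·s². The extinction probability q is the smallest fixed point of f in [0, 1]. Setting s = f(s):
  5/9·s² + (41/153 − 1)·s + 3/17 = 0
  5/9·s² − (3/17 + 5/9)·s + 3/17 = 0
which factors as (s − 1)·(5/9·s − 3/17) = 0, giving roots s = 1 and s = (3/17)/(5/9) = 27/85.
Mean offspring μ = 41/153 + 2·5/9 = 211/153 > 1 (supercritical), so q < 1. The extinction probability is the smaller root: q = (3/17)/(5/9) = 27/85.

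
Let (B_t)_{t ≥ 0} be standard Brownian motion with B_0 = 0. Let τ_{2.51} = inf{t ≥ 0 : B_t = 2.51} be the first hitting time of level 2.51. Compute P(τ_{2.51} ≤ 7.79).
P(τ_{2.51} ≤ 7.79) = 2(1 − Φ(2.51/√7.79)) = 2(1 − Φ(0.8993)) ≈ 0.3685

By the reflection principle for standard BM, P(τ_b ≤ t) = 2 · P(B_t ≥ b). Since B_t ~ N(0, t), P(B_t ≥ 2.51) = 1 − Φ(2.51/√t) = 1 − Φ(2.51/√7.79) = 1 − Φ(0.8993) ≈ 0.18425. Doubling: P(τ_{2.51} ≤ 7.79) ≈ 2 · 0.18425 = 0.36850 ≈ 0.3685.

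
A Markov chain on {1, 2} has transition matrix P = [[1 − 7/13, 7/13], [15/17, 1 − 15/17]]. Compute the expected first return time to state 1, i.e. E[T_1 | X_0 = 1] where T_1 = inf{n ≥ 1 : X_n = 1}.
E[T_1 | X_0 = 1] = 1/π_1 = 314/195

For an irreducible recurrent Markov chain with stationary distribution π, E[T_i | X_0 = i] = 1/π_i (Kac's formula). Here π_1 = (15/17)/(7/13 + 15/17) = (15/17)/(314/221) = 195/314, so E[T_1 | X_0 = 1] = 1/π_1 = (7/13 + 15/17)/(15/17) = (314/221)/(15/17) = 314/195.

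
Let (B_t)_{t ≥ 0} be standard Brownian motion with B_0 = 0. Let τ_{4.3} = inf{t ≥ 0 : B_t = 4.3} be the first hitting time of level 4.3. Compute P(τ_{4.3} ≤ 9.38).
P(τ_{4.3} ≤ 9.38) = 2(1 − Φ(4.3/√9.38)) = 2(1 − Φ(1.4040)) ≈ 0.1603

By the reflection principle for standard BM, P(τ_b ≤ t) = 2 · P(B_t ≥ b). Since B_t ~ N(0, t), P(B_t ≥ 4.3) = 1 − Φ(4.3/√t) = 1 − Φ(4.3/√9.38) = 1 − Φ(1.4040) ≈ 0.08016. Doubling: P(τ_{4.3} ≤ 9.38) ≈ 2 · 0.08016 = 0.16032 ≈ 0.1603.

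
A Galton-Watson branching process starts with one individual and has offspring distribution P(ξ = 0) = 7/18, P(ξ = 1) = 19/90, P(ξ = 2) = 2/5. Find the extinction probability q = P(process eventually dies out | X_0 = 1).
q = 35/36

The pgf is f(s) = 7/18 + 19/90·s + 2/5·s². The extinction probability q is the smallest fixed point of f in [0, 1]. Setting s = f(s):
  2/5·s² + (19/90 − 1)·s + 7/18 = 0
  2/5·s² − (7/18 + 2/5)·s + 7/18 = 0
which factors as (s − 1)·(2/5·s − 7/18) = 0, giving roots s = 1 and s = (7/18)/(2/5) = 35/36.
Mean offspring μ = 19/90 + 2·2/5 = 91/90 > 1 (supercritical), so q < 1. The extinction probability is the smaller root: q = (7/18)/(2/5) = 35/36.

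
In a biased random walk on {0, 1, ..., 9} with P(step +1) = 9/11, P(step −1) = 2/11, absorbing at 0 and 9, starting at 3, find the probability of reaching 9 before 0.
P(hit 9 before 0) = (1 − (2/9)^3) / (1 − (2/9)^9) = 531441/537337

Let u_k denote P(reach 9 before 0 | start at k). Boundary: u_0 = 0, u_9 = 1. Recurrence: u_k = 9/11·u_{k+1} + 2/11·u_{k-1} for 1 ≤ k ≤ 8. Try u_k = A + B·r^k with r = q/p = (2/11)/(9/11) = 2/9. Substitution satisfies the recurrence; boundary conditions give:
  u_k = (1 − r^k) / (1 − r^N) = (1 − (2/9)^3) / (1 − (2/9)^9) = 531441/537337.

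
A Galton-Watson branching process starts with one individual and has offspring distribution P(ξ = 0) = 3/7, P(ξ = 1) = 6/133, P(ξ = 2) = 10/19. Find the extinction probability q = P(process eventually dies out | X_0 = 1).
q = 57/70

The pgf is f(s) = 3/7 + 6/133·s + 10/19·s². The extinction probability q is the smallest fixed point of f in [0, 1]. Setting s = f(s):
  10/19·s² + (6/133 − 1)·s + 3/7 = 0
  10/19·s² − (3/7 + 10/19)·s + 3/7 = 0
which factors as (s − 1)·(10/19·s − 3/7) = 0, giving roots s = 1 and s = (3/7)/(10/19) = 57/70.
Mean offspring μ = 6/133 + 2·10/19 = 146/133 > 1 (supercritical), so q < 1. The extinction probability is the smaller root: q = (3/7)/(10/19) = 57/70.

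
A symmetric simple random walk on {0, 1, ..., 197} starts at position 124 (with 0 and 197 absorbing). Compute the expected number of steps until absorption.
E[τ | X_0 = 124] = 9052

Let v_k = E[τ | X_0 = k]. Boundary: v_0 = v_197 = 0. Recurrence: v_k = 1 + (v_{k-1} + v_{k+1})/2 for 1 ≤ k ≤ 196. The particular solution to v_k − (v_{k-1} + v_{k+1})/2 = 1 is v_k = −k^2. Adding homogeneous solution A + B k and matching boundaries gives v_k = k (197 − k). Substituting k = 124: v_124 = 124 · 73 = 9052.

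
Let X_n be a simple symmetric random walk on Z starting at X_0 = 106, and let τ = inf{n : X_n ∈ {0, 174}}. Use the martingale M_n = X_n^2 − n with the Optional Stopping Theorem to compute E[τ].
E[τ] = 7208

M_n = X_n^2 − n is a martingale (since E[X_{n+1}^2 | F_n] = X_n^2 + 1). By OST (τ has finite mean in a bounded region), E[M_τ] = E[M_0] = X_0^2 − 0 = 106^2 = 11236. Also E[M_τ] = E[X_τ^2] − E[τ]. The walk exits at 0 or 174, with P(hit 174 first) = 106/174, so E[X_τ^2] = 174^2 · 106/174 + 0 = 18444. Thus E[τ] = E[X_τ^2] − E[M_τ] = 18444 − 11236 = 7208 = 106(174 − 106) = 7208.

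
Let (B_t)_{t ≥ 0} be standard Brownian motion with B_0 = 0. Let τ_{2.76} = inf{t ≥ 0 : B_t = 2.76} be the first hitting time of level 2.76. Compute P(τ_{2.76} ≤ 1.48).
P(τ_{2.76} ≤ 1.48) = 2(1 − Φ(2.76/√1.48)) = 2(1 − Φ(2.2687)) ≈ 0.0233

By the reflection principle for standard BM, P(τ_b ≤ t) = 2 · P(B_t ≥ b). Since B_t ~ N(0, t), P(B_t ≥ 2.76) = 1 − Φ(2.76/√t) = 1 − Φ(2.76/√1.48) = 1 − Φ(2.2687) ≈ 0.01164. Doubling: P(τ_{2.76} ≤ 1.48) ≈ 2 · 0.01164 = 0.02328 ≈ 0.0233.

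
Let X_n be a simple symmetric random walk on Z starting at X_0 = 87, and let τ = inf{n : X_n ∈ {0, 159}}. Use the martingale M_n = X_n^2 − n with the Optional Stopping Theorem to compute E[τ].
E[τ] = 6264

M_n = X_n^2 − n is a martingale (since E[X_{n+1}^2 | F_n] = X_n^2 + 1). By OST (τ has finite mean in a bounded region), E[M_τ] = E[M_0] = X_0^2 − 0 = 87^2 = 7569. Also E[M_τ] = E[X_τ^2] − E[τ]. The walk exits at 0 or 159, with P(hit 159 first) = 87/159, so E[X_τ^2] = 159^2 · 87/159 + 0 = 13833. Thus E[τ] = E[X_τ^2] − E[M_τ] = 13833 − 7569 = 6264 = 87(159 − 87) = 6264.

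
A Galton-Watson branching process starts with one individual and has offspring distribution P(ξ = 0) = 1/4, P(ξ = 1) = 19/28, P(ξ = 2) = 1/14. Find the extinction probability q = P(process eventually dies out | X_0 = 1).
q = 1

Mean offspring μ = 0·1/4 + 1·19/28 + 2·1/14 = 23/28 ≤ 1. For μ ≤ 1 with offspring not concentrated at 1, the Galton-Watson process goes extinct almost surely, so q = 1.
(Algebraic check: The pgf is f(s) = 1/4 + 19/28·s + 1/14·s². The extinction probability q is the smallest fixed point of f in [0, 1]. Setting s = f(s):
  1/14·s² + (19/28 − 1)·s + 1/4 = 0
  1/14·s² − (1/4 + 1/14)·s + 1/4 = 0
which factors as (s − 1)·(1/14·s − 1/4) = 0, giving roots s = 1 and s = (1/4)/(1/14) = 7/2. Since 7/2 ≥ 1, the smallest root in [0, 1] is s = 1.)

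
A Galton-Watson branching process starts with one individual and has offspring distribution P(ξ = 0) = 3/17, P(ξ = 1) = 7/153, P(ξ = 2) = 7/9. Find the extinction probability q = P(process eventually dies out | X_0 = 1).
q = 27/119

The pgf is f(s) = 3/17 + 7/153·s + 7/9·s². The extinction probability q is the smallest fixed point of f in [0, 1]. Setting s = f(s):
  7/9·s² + (7/153 − 1)·s + 3/17 = 0
  7/9·s² − (3/17 + 7/9)·s + 3/17 = 0
which factors as (s − 1)·(7/9·s − 3/17) = 0, giving roots s = 1 and s = (3/17)/(7/9) = 27/119.
Mean offspring μ = 7/153 + 2·7/9 = 245/153 > 1 (supercritical), so q < 1. The extinction probability is the smaller root: q = (3/17)/(7/9) = 27/119.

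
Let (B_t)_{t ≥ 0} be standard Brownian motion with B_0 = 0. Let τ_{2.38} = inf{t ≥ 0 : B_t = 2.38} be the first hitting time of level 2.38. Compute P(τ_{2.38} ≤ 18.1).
P(τ_{2.38} ≤ 18.1) = 2(1 − Φ(2.38/√18.1)) = 2(1 − Φ(0.5594)) ≈ 0.5759

By the reflection principle for standard BM, P(τ_b ≤ t) = 2 · P(B_t ≥ b). Since B_t ~ N(0, t), P(B_t ≥ 2.38) = 1 − Φ(2.38/√t) = 1 − Φ(2.38/√18.1) = 1 − Φ(0.5594) ≈ 0.28794. Doubling: P(τ_{2.38} ≤ 18.1) ≈ 2 · 0.28794 = 0.57588 ≈ 0.5759.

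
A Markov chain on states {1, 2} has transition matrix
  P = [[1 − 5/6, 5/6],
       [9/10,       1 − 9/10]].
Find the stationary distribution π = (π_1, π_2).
π_1 = 27/52, π_2 = 25/52

Solve πP = π with π_1 + π_2 = 1. From πP = π: π_1 · (1 − 5/6) + π_2 · 9/10 = π_1 ⇒ π_2 · 9/10 = π_1 · 5/6 ⇒ π_2/π_1 = (5/6)/(9/10) = 25/27. Together with π_1 + π_2 = 1:
  π_1 = (9/10)/(5/6 + 9/10) = (9/10)/(26/15) = 27/52,
  π_2 = (5/6)/(5/6 + 9/10) = (5/6)/(26/15) = 25/52.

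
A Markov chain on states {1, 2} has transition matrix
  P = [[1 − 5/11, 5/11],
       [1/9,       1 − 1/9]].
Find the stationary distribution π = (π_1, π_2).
π_1 = 11/56, π_2 = 45/56

Solve πP = π with π_1 + π_2 = 1. From πP = π: π_1 · (1 − 5/11) + π_2 · 1/9 = π_1 ⇒ π_2 · 1/9 = π_1 · 5/11 ⇒ π_2/π_1 = (5/11)/(1/9) = 45/11. Together with π_1 + π_2 = 1:
  π_1 = (1/9)/(5/11 + 1/9) = (1/9)/(56/99) = 11/56,
  π_2 = (5/11)/(5/11 + 1/9) = (5/11)/(56/99) = 45/56.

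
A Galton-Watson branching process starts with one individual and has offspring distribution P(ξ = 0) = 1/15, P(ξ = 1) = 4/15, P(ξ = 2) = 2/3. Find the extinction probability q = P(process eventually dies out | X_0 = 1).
q = 1/10

The pgf is f(s) = 1/15 + 4/15·s + 2/3·s². The extinction probability q is the smallest fixed point of f in [0, 1]. Setting s = f(s):
  2/3·s² + (4/15 − 1)·s + 1/15 = 0
  2/3·s² − (1/15 + 2/3)·s + 1/15 = 0
which factors as (s − 1)·(2/3·s − 1/15) = 0, giving roots s = 1 and s = (1/15)/(2/3) = 1/10.
Mean offspring μ = 4/15 + 2·2/3 = 8/5 > 1 (supercritical), so q < 1. The extinction probability is the smaller root: q = (1/15)/(2/3) = 1/10.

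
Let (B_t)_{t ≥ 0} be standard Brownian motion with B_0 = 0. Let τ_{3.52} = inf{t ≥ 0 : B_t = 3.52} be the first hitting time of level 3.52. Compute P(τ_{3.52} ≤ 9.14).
P(τ_{3.52} ≤ 9.14) = 2(1 − Φ(3.52/√9.14)) = 2(1 − Φ(1.1643)) ≈ 0.2443

By the reflection principle for standard BM, P(τ_b ≤ t) = 2 · P(B_t ≥ b). Since B_t ~ N(0, t), P(B_t ≥ 3.52) = 1 − Φ(3.52/√t) = 1 − Φ(3.52/√9.14) = 1 − Φ(1.1643) ≈ 0.12215. Doubling: P(τ_{3.52} ≤ 9.14) ≈ 2 · 0.12215 = 0.24430 ≈ 0.2443.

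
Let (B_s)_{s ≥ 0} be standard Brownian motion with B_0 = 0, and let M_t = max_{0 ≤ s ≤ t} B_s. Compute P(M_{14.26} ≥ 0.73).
P(M_{14.26} ≥ 0.73) = 2·P(B_{14.26} ≥ 0.73) = 2(1 − Φ(0.73/√14.26)) ≈ 0.8467

By the reflection principle for Brownian motion, P(M_t ≥ a) = 2 · P(B_t ≥ a) for a ≥ 0. Since B_t ~ N(0, t), P(B_t ≥ 0.73) = 1 − Φ(0.73/√t) = 1 − Φ(0.73/√14.26) = 1 − Φ(0.1933). So
  P(M_{14.26} ≥ 0.73) = 2(1 − Φ(0.1933)) ≈ 0.8467.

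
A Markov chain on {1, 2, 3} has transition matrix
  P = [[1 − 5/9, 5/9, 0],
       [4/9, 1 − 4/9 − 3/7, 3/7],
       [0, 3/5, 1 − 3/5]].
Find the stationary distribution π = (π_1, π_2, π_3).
π = (7/22, 35/88, 25/88)

This is a birth-death chain on three states, which satisfies detailed balance: π_1 · P_{12} = π_2 · P_{21} and π_2 · P_{23} = π_3 · P_{32}.
From π_1 · 5/9 = π_2 · 4/9: π_2/π_1 = (5/9)/(4/9) = 5/4.
From π_2 · 3/7 = π_3 · 3/5: π_3/π_2 = (3/7)/(3/5) = 5/7.
Take π_1 proportional to 1; then unnormalized π = (1, 5/4, 25/28). Normalize by dividing by the sum 22/7:
  π = (7/22, 35/88, 25/88).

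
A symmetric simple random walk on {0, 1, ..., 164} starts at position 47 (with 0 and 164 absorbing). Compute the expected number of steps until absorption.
E[τ | X_0 = 47] = 5499

Let v_k = E[τ | X_0 = k]. Boundary: v_0 = v_164 = 0. Recurrence: v_k = 1 + (v_{k-1} + v_{k+1})/2 for 1 ≤ k ≤ 163. The particular solution to v_k − (v_{k-1} + v_{k+1})/2 = 1 is v_k = −k^2. Adding homogeneous solution A + B k and matching boundaries gives v_k = k (164 − k). Substituting k = 47: v_47 = 47 · 117 = 5499.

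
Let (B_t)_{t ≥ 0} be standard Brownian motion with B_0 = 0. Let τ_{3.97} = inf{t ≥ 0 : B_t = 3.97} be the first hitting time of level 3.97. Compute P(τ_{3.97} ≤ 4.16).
P(τ_{3.97} ≤ 4.16) = 2(1 − Φ(3.97/√4.16)) = 2(1 − Φ(1.9465)) ≈ 0.0516

By the reflection principle for standard BM, P(τ_b ≤ t) = 2 · P(B_t ≥ b). Since B_t ~ N(0, t), P(B_t ≥ 3.97) = 1 − Φ(3.97/√t) = 1 − Φ(3.97/√4.16) = 1 − Φ(1.9465) ≈ 0.02580. Doubling: P(τ_{3.97} ≤ 4.16) ≈ 2 · 0.02580 = 0.05160 ≈ 0.0516.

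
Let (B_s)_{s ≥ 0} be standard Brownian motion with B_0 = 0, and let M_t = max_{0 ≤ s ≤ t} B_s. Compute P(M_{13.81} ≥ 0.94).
P(M_{13.81} ≥ 0.94) = 2·P(B_{13.81} ≥ 0.94) = 2(1 − Φ(0.94/√13.81)) ≈ 0.8003

By the reflection principle for Brownian motion, P(M_t ≥ a) = 2 · P(B_t ≥ a) for a ≥ 0. Since B_t ~ N(0, t), P(B_t ≥ 0.94) = 1 − Φ(0.94/√t) = 1 − Φ(0.94/√13.81) = 1 − Φ(0.2529). So
  P(M_{13.81} ≥ 0.94) = 2(1 − Φ(0.2529)) ≈ 0.8003.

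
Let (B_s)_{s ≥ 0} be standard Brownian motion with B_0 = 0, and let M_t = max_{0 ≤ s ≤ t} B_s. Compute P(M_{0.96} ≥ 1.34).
P(M_{0.96} ≥ 1.34) = 2·P(B_{0.96} ≥ 1.34) = 2(1 − Φ(1.34/√0.96)) ≈ 0.1714

By the reflection principle for Brownian motion, P(M_t ≥ a) = 2 · P(B_t ≥ a) for a ≥ 0. Since B_t ~ N(0, t), P(B_t ≥ 1.34) = 1 − Φ(1.34/√t) = 1 − Φ(1.34/√0.96) = 1 − Φ(1.3676). So
  P(M_{0.96} ≥ 1.34) = 2(1 − Φ(1.3676)) ≈ 0.1714.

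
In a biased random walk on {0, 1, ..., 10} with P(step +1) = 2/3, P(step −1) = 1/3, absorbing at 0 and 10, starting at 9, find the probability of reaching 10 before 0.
P(hit 10 before 0) = (1 − (1/2)^9) / (1 − (1/2)^10) = 1022/1023

Let u_k denote P(reach 10 before 0 | start at k). Boundary: u_0 = 0, u_10 = 1. Recurrence: u_k = 2/3·u_{k+1} + 1/3·u_{k-1} for 1 ≤ k ≤ 9. Try u_k = A + B·r^k with r = q/p = (1/3)/(2/3) = 1/2. Substitution satisfies the recurrence; boundary conditions give:
  u_k = (1 − r^k) / (1 − r^N) = (1 − (1/2)^9) / (1 − (1/2)^10) = 1022/1023.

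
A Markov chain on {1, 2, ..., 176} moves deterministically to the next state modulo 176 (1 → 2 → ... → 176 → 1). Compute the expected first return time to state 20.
E[T_20 | X_0 = 20] = 176

The chain cycles deterministically, so starting at state 20 it returns in exactly 176 steps. Equivalently, the stationary distribution is uniform π_j = 1/176 for every state j, so by Kac's formula E[T_20] = 1/π_20 = 176.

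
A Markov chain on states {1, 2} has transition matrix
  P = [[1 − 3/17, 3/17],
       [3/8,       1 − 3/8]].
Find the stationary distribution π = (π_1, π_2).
π_1 = 17/25, π_2 = 8/25

Solve πP = π with π_1 + π_2 = 1. From πP = π: π_1 · (1 − 3/17) + π_2 · 3/8 = π_1 ⇒ π_2 · 3/8 = π_1 · 3/17 ⇒ π_2/π_1 = (3/17)/(3/8) = 8/17. Together with π_1 + π_2 = 1:
  π_1 = (3/8)/(3/17 + 3/8) = (3/8)/(75/136) = 17/25,
  π_2 = (3/17)/(3/17 + 3/8) = (3/17)/(75/136) = 8/25.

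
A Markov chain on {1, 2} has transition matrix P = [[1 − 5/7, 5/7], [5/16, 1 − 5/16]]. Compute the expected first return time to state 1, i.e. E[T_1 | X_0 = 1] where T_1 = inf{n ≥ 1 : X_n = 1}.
E[T_1 | X_0 = 1] = 1/π_1 = 23/7

For an irreducible recurrent Markov chain with stationary distribution π, E[T_i | X_0 = i] = 1/π_i (Kac's formula). Here π_1 = (5/16)/(5/7 + 5/16) = (5/16)/(115/112) = 7/23, so E[T_1 | X_0 = 1] = 1/π_1 = (5/7 + 5/16)/(5/16) = (115/112)/(5/16) = 23/7.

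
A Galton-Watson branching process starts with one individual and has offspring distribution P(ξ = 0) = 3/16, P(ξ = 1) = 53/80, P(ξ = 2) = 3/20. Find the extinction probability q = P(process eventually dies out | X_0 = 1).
q = 1

Mean offspring μ = 0·3/16 + 1·53/80 + 2·3/20 = 77/80 ≤ 1. For μ ≤ 1 with offspring not concentrated at 1, the Galton-Watson process goes extinct almost surely, so q = 1.
(Algebraic check: The pgf is f(s) = 3/16 + 53/80·s + 3/20·s². The extinction probability q is the smallest fixed point of f in [0, 1]. Setting s = f(s):
  3/20·s² + (53/80 − 1)·s + 3/16 = 0
  3/20·s² − (3/16 + 3/20)·s + 3/16 = 0
which factors as (s − 1)·(3/20·s − 3/16) = 0, giving roots s = 1 and s = (3/16)/(3/20) = 5/4. Since 5/4 ≥ 1, the smallest root in [0, 1] is s = 1.)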